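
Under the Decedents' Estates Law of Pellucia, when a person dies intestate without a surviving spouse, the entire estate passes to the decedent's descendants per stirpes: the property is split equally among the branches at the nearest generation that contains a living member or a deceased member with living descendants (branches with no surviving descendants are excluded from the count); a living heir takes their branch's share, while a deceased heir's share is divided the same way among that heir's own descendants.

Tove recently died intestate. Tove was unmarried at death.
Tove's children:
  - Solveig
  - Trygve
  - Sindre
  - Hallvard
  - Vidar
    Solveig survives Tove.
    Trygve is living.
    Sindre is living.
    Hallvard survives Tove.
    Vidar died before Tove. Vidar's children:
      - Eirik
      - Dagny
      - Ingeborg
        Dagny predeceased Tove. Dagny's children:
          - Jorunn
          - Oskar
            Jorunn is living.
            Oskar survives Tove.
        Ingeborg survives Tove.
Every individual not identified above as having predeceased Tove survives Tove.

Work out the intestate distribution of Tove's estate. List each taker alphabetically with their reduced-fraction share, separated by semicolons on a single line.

There is no surviving spouse, so the entire estate passes to Tove's descendants per stirpes.
The estate is divided into 5 equal shares of 1/5 among Solveig, Trygve, Sindre, Hallvard, Vidar.
Solveig is living and takes 1/5.
Trygve is living and takes 1/5.
Sindre is living and takes 1/5.
Hallvard is living and takes 1/5.
Vidar predeceased; the 1/5 allotted to Vidar's branch passes to Vidar's issue by representation.
The 1/5 is divided into 3 equal shares of 1/15 among Eirik, Dagny, Ingeborg.
Eirik is living and takes 1/15.
Dagny predeceased; the 1/15 allotted to Dagny's branch passes to Dagny's issue by representation.
The 1/15 is divided into 2 equal shares of 1/30 among Jorunn, Oskar.
Jorunn is living and takes 1/30.
Oskar is living and takes 1/30.
Ingeborg is living and takes 1/15.

Eirik 1/15; Hallvard 1/5; Ingeborg 1/15; Jorunn 1/30; Oskar 1/30; Sindre 1/5; Solveig 1/5; Trygve 1/5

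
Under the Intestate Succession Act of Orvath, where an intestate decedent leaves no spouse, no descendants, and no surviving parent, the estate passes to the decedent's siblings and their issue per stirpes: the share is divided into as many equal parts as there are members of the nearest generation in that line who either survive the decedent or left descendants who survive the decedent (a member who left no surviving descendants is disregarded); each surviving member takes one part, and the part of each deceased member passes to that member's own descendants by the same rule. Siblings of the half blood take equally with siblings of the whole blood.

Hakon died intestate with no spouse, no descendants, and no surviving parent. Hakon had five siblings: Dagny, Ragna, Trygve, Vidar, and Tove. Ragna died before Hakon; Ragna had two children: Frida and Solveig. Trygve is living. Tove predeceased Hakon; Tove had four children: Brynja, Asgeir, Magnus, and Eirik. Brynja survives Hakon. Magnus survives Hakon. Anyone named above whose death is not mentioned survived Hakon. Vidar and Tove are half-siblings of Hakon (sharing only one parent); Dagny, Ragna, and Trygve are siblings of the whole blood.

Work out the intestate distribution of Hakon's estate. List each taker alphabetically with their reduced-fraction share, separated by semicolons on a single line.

No spouse, descendants, or parent survives, so the estate passes to Hakon's siblings per stirpes.
Half-blood and whole-blood siblings take equally under the stated rule.
The estate is divided into 5 equal shares of 1/5 among Dagny, Ragna, Trygve, Vidar, Tove.
Dagny is living and takes 1/5.
Ragna predeceased; the 1/5 allotted to Ragna's branch passes to Ragna's issue by representation.
The 1/5 is divided into 2 equal shares of 1/10 among Frida, Solveig.
Frida is living and takes 1/10.
Solveig is living and takes 1/10.
Trygve is living and takes 1/5.
Vidar is living and takes 1/5.
Tove predeceased; the 1/5 allotted to Tove's branch passes to Tove's issue by representation.
The 1/5 is divided into 4 equal shares of 1/20 among Brynja, Asgeir, Magnus, Eirik.
Brynja is living and takes 1/20.
Asgeir is living and takes 1/20.
Magnus is living and takes 1/20.
Eirik is living and takes 1/20.

Asgeir 1/20; Brynja 1/20; Dagny 1/5; Eirik 1/20; Frida 1/10; Magnus 1/20; Solveig 1/10; Trygve 1/5; Vidar 1/5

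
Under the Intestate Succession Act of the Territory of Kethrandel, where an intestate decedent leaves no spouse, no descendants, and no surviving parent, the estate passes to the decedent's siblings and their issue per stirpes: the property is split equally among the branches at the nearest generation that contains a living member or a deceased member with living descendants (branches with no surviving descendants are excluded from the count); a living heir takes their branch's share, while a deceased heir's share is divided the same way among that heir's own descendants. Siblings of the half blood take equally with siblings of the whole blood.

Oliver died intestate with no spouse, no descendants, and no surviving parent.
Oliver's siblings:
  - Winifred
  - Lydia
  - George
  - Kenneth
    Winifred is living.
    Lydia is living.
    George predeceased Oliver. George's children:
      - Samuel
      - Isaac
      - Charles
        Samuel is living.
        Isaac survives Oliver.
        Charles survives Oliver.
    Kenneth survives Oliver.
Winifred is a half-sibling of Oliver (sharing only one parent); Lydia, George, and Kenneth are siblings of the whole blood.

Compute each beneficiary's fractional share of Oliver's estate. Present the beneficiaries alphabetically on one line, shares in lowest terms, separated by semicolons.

Charles 1/12; Isaac 1/12; Kenneth 1/4; Lydia 1/4; Samuel 1/12; Winifred 1/4

No spouse, descendants, or parent survives, so the estate passes to Oliver's siblings per stirpes.
Half-blood and whole-blood siblings take equally under the stated rule.
The estate is divided into 4 equal shares of 1/4 among Winifred, Lydia, George, Kenneth.
Winifred is living and takes 1/4.
Lydia is living and takes 1/4.
George predeceased; the 1/4 allotted to George's branch passes to George's issue by representation.
The 1/4 is divided into 3 equal shares of 1/12 among Samuel, Isaac, Charles.
Samuel is living and takes 1/12.
Isaac is living and takes 1/12.
Charles is living and takes 1/12.
Kenneth is living and takes 1/4.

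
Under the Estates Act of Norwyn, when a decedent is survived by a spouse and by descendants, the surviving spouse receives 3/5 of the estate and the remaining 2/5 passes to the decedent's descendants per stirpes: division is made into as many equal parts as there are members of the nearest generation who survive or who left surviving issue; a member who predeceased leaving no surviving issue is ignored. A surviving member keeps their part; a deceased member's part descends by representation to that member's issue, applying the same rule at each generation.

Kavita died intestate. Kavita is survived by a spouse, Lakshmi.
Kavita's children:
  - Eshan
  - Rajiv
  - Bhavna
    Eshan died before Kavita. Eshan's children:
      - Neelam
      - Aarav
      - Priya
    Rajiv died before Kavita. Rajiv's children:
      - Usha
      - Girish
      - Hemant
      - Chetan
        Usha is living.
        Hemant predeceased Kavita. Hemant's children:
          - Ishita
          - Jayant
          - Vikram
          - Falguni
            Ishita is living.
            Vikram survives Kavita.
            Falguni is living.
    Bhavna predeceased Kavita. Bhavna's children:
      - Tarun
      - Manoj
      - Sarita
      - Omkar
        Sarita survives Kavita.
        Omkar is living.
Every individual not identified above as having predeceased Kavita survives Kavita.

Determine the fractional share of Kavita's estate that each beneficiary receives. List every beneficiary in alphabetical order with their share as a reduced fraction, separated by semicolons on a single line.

Aarav 2/45; Chetan 1/30; Falguni 1/120; Girish 1/30; Ishita 1/120; Jayant 1/120; Lakshmi 3/5; Manoj 1/30; Neelam 2/45; Omkar 1/30; Priya 2/45; Sarita 1/30; Tarun 1/30; Usha 1/30; Vikram 1/120

Lakshmi, as surviving spouse, takes 3/5.
The remaining 2/5 passes to Kavita's descendants per stirpes.
The 2/5 is divided into 3 equal shares of 2/15 among Eshan, Rajiv, Bhavna.
Eshan predeceased; the 2/15 allotted to Eshan's branch passes to Eshan's issue by representation.
The 2/15 is divided into 3 equal shares of 2/45 among Neelam, Aarav, Priya.
Neelam is living and takes 2/45.
Aarav is living and takes 2/45.
Priya is living and takes 2/45.
Rajiv predeceased; the 2/15 allotted to Rajiv's branch passes to Rajiv's issue by representation.
The 2/15 is divided into 4 equal shares of 1/30 among Usha, Girish, Hemant, Chetan.
Usha is living and takes 1/30.
Girish is living and takes 1/30.
Hemant predeceased; the 1/30 allotted to Hemant's branch passes to Hemant's issue by representation.
The 1/30 is divided into 4 equal shares of 1/120 among Ishita, Jayant, Vikram, Falguni.
Ishita is living and takes 1/120.
Jayant is living and takes 1/120.
Vikram is living and takes 1/120.
Falguni is living and takes 1/120.
Chetan is living and takes 1/30.
Bhavna predeceased; the 2/15 allotted to Bhavna's branch passes to Bhavna's issue by representation.
The 2/15 is divided into 4 equal shares of 1/30 among Tarun, Manoj, Sarita, Omkar.
Tarun is living and takes 1/30.
Manoj is living and takes 1/30.
Sarita is living and takes 1/30.
Omkar is living and takes 1/30.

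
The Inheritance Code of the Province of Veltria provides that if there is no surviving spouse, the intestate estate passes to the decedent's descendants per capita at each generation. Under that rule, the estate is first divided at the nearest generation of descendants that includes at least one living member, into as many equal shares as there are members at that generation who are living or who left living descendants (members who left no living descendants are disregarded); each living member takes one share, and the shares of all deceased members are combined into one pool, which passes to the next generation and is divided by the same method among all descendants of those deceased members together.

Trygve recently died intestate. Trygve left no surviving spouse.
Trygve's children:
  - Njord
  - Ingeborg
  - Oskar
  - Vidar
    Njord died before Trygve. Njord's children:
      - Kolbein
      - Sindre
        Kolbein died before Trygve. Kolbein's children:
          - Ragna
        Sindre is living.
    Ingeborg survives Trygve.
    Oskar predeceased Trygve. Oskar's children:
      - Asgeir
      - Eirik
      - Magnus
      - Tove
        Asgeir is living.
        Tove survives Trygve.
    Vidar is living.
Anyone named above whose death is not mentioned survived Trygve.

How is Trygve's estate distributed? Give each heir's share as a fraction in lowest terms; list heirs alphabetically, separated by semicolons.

Asgeir 1/12; Eirik 1/12; Ingeborg 1/4; Magnus 1/12; Ragna 1/12; Sindre 1/12; Tove 1/12; Vidar 1/4

There is no surviving spouse, so the entire estate passes to Trygve's descendants per capita at each generation.
At generation 1 (Njord, Ingeborg, Oskar, Vidar) there are 4 shares of (1)/4 = 1/4 each.
Living: Ingeborg and Vidar — each takes 1/4.
Deceased: Njord and Oskar. Their combined 1/2 is pooled and carried to generation 2.
At generation 2 (Kolbein, Sindre, Asgeir, Eirik, Magnus, Tove) there are 6 shares of (1/2)/6 = 1/12 each.
Living: Sindre, Asgeir, Eirik, Magnus, and Tove — each takes 1/12.
Deceased: Kolbein. That 1/12 share is carried to generation 3.
At generation 3 (Ragna) there are 1 shares of (1/12)/1 = 1/12 each.
Living: Ragna — each takes 1/12.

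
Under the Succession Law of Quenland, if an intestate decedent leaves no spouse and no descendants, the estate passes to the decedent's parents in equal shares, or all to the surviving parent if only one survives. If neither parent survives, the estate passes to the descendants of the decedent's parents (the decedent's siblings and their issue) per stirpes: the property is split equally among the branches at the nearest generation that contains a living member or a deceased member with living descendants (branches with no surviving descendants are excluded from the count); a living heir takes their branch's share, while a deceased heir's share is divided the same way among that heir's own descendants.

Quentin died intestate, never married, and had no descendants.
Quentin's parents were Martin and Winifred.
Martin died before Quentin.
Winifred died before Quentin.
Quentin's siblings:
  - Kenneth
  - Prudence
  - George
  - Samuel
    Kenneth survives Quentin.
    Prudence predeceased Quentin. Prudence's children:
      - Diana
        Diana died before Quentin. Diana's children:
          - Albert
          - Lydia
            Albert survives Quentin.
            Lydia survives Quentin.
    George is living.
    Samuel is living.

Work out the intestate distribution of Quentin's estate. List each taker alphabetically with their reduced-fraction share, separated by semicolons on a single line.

Neither parent survives and there are no descendants, so the estate passes to Quentin's siblings and their issue per stirpes.
The estate is divided into 4 equal shares of 1/4 among Kenneth, Prudence, George, Samuel.
Kenneth is living and takes 1/4.
Prudence predeceased; the 1/4 allotted to Prudence's branch passes to Prudence's issue by representation.
Diana's line is the sole branch at this level, so the full 1/4 passes to Diana's issue by representation.
The 1/4 is divided into 2 equal shares of 1/8 among Albert, Lydia.
Albert is living and takes 1/8.
Lydia is living and takes 1/8.
George is living and takes 1/4.
Samuel is living and takes 1/4.

Albert 1/8; George 1/4; Kenneth 1/4; Lydia 1/8; Samuel 1/4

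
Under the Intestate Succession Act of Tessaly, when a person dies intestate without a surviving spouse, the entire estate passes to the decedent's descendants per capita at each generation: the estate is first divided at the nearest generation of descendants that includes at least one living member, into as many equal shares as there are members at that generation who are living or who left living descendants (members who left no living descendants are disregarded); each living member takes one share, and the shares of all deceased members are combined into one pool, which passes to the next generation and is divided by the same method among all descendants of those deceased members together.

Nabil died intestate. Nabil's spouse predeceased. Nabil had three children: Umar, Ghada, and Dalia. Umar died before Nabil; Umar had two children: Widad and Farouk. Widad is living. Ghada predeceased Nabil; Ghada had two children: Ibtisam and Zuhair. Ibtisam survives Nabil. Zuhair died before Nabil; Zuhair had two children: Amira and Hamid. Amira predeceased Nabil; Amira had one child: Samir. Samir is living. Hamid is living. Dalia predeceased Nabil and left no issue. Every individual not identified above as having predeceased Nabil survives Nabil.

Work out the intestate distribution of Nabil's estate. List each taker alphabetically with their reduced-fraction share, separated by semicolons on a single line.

Farouk 1/4; Hamid 1/8; Ibtisam 1/4; Samir 1/8; Widad 1/4

There is no surviving spouse, so the entire estate passes to Nabil's descendants per capita at each generation.
No one at generation 1 (Umar, Ghada) is living; moving to the next generation.
At generation 2 (Widad, Farouk, Ibtisam, Zuhair) there are 4 shares of (1)/4 = 1/4 each.
Living: Widad, Farouk, and Ibtisam — each takes 1/4.
Deceased: Zuhair. That 1/4 share is carried to generation 3.
At generation 3 (Amira, Hamid) there are 2 shares of (1/4)/2 = 1/8 each.
Living: Hamid — each takes 1/8.
Deceased: Amira. That 1/8 share is carried to generation 4.
At generation 4 (Samir) there are 1 shares of (1/8)/1 = 1/8 each.
Living: Samir — each takes 1/8.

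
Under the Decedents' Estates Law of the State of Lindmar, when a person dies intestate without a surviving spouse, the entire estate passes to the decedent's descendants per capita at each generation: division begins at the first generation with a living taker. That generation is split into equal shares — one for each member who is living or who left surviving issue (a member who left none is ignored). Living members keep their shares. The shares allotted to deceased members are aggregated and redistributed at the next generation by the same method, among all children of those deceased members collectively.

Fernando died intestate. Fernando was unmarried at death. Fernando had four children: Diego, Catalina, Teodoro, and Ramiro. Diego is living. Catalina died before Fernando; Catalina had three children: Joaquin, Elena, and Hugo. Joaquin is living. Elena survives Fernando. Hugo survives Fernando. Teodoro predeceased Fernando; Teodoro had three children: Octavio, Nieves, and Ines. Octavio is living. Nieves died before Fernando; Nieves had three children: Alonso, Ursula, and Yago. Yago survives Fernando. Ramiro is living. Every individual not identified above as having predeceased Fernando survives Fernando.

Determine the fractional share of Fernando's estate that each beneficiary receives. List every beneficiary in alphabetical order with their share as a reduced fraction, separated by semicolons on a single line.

There is no surviving spouse, so the entire estate passes to Fernando's descendants per capita at each generation.
At generation 1 (Diego, Catalina, Teodoro, Ramiro) there are 4 shares of (1)/4 = 1/4 each.
Living: Diego and Ramiro — each takes 1/4.
Deceased: Catalina and Teodoro. Their combined 1/2 is pooled and carried to generation 2.
At generation 2 (Joaquin, Elena, Hugo, Octavio, Nieves, Ines) there are 6 shares of (1/2)/6 = 1/12 each.
Living: Joaquin, Elena, Hugo, Octavio, and Ines — each takes 1/12.
Deceased: Nieves. That 1/12 share is carried to generation 3.
At generation 3 (Alonso, Ursula, Yago) there are 3 shares of (1/12)/3 = 1/36 each.
Living: Alonso, Ursula, and Yago — each takes 1/36.

Alonso 1/36; Diego 1/4; Elena 1/12; Hugo 1/12; Ines 1/12; Joaquin 1/12; Octavio 1/12; Ramiro 1/4; Ursula 1/36; Yago 1/36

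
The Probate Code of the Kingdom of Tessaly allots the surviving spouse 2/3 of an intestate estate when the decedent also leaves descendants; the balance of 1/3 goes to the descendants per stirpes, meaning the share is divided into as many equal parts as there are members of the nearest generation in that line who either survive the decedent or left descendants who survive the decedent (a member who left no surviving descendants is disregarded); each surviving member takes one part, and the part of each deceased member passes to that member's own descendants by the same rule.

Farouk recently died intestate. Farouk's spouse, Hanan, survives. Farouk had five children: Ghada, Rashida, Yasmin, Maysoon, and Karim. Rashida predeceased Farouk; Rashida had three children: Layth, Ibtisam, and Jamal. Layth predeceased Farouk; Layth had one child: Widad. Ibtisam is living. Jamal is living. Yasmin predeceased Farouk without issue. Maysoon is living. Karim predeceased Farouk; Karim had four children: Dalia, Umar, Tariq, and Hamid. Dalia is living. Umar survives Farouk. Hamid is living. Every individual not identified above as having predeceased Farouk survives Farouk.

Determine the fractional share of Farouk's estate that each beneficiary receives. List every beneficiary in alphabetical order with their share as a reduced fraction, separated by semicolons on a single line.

Hanan, as surviving spouse, takes 2/3.
The remaining 1/3 passes to Farouk's descendants per stirpes.
Yasmin left no surviving issue, so that branch lapses and is disregarded.
The 1/3 is divided into 4 equal shares of 1/12 among Ghada, Rashida, Maysoon, Karim.
Ghada is living and takes 1/12.
Rashida predeceased; the 1/12 allotted to Rashida's branch passes to Rashida's issue by representation.
The 1/12 is divided into 3 equal shares of 1/36 among Layth, Ibtisam, Jamal.
Layth predeceased; the 1/36 allotted to Layth's branch passes to Layth's issue by representation.
Widad is the sole taker at this level and receives the full 1/36.
Ibtisam is living and takes 1/36.
Jamal is living and takes 1/36.
Maysoon is living and takes 1/12.
Karim predeceased; the 1/12 allotted to Karim's branch passes to Karim's issue by representation.
The 1/12 is divided into 4 equal shares of 1/48 among Dalia, Umar, Tariq, Hamid.
Dalia is living and takes 1/48.
Umar is living and takes 1/48.
Tariq is living and takes 1/48.
Hamid is living and takes 1/48.

Dalia 1/48; Ghada 1/12; Hamid 1/48; Hanan 2/3; Ibtisam 1/36; Jamal 1/36; Maysoon 1/12; Tariq 1/48; Umar 1/48; Widad 1/36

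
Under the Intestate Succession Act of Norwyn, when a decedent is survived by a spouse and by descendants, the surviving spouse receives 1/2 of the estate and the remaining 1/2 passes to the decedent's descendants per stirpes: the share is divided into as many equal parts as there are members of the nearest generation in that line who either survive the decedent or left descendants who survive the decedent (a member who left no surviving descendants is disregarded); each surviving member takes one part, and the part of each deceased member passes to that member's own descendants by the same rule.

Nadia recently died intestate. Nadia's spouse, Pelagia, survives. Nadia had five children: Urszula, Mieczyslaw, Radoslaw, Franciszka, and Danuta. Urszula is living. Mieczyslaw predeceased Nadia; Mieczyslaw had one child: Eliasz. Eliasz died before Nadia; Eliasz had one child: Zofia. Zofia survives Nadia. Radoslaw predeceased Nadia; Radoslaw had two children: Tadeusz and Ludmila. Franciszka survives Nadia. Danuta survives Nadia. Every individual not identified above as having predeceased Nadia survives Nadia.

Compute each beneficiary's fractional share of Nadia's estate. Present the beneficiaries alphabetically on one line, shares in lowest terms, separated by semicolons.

Pelagia, as surviving spouse, takes 1/2.
The remaining 1/2 passes to Nadia's descendants per stirpes.
The 1/2 is divided into 5 equal shares of 1/10 among Urszula, Mieczyslaw, Radoslaw, Franciszka, Danuta.
Urszula is living and takes 1/10.
Mieczyslaw predeceased; the 1/10 allotted to Mieczyslaw's branch passes to Mieczyslaw's issue by representation.
Eliasz's line is the sole branch at this level, so the full 1/10 passes to Eliasz's issue by representation.
Zofia is the sole taker at this level and receives the full 1/10.
Radoslaw predeceased; the 1/10 allotted to Radoslaw's branch passes to Radoslaw's issue by representation.
The 1/10 is divided into 2 equal shares of 1/20 among Tadeusz, Ludmila.
Tadeusz is living and takes 1/20.
Ludmila is living and takes 1/20.
Franciszka is living and takes 1/10.
Danuta is living and takes 1/10.

Danuta 1/10; Franciszka 1/10; Ludmila 1/20; Pelagia 1/2; Tadeusz 1/20; Urszula 1/10; Zofia 1/10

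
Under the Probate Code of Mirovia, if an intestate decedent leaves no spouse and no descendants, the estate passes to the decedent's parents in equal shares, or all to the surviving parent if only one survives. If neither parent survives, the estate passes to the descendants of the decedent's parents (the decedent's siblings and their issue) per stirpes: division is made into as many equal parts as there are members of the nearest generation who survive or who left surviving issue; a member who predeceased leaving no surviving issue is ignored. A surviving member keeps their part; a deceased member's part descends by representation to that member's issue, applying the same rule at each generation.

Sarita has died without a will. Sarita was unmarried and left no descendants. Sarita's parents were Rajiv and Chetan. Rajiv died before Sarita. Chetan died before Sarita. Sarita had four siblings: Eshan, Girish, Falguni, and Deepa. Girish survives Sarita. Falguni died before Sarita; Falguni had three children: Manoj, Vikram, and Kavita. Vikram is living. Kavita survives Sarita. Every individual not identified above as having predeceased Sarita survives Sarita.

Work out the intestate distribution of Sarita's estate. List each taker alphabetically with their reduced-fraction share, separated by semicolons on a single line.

Deepa 1/4; Eshan 1/4; Girish 1/4; Kavita 1/12; Manoj 1/12; Vikram 1/12

Neither parent survives and there are no descendants, so the estate passes to Sarita's siblings and their issue per stirpes.
The estate is divided into 4 equal shares of 1/4 among Eshan, Girish, Falguni, Deepa.
Eshan is living and takes 1/4.
Girish is living and takes 1/4.
Falguni predeceased; the 1/4 allotted to Falguni's branch passes to Falguni's issue by representation.
The 1/4 is divided into 3 equal shares of 1/12 among Manoj, Vikram, Kavita.
Manoj is living and takes 1/12.
Vikram is living and takes 1/12.
Kavita is living and takes 1/12.
Deepa is living and takes 1/4.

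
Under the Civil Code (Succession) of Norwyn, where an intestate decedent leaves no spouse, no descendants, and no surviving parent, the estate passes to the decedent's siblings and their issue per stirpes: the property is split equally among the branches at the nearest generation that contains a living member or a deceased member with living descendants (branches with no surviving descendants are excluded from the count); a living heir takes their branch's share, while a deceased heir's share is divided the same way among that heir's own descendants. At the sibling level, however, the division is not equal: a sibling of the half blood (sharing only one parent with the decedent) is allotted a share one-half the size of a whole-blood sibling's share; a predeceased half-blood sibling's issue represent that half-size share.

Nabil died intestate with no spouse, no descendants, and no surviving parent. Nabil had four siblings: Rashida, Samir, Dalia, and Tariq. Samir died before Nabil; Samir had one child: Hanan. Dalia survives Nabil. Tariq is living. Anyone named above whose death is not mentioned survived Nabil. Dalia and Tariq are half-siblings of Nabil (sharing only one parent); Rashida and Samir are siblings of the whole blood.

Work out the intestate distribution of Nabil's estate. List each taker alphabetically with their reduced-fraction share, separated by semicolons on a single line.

Dalia 1/6; Hanan 1/3; Rashida 1/3; Tariq 1/6

No spouse, descendants, or parent survives, so the estate passes to Nabil's siblings per stirpes.
Half-blood siblings count for one-half the weight of whole-blood siblings at the initial division.
Dividing 1 in proportion to weights (total weight 3): Rashida (weight 1) → 1/3; Samir (weight 1) → 1/3; Dalia (weight 1/2) → 1/6; Tariq (weight 1/2) → 1/6.
Rashida is living and takes 1/3.
Samir predeceased; the 1/3 allotted to Samir's branch passes to Samir's issue by representation.
Hanan is the sole taker at this level and receives the full 1/3.
Dalia is living and takes 1/6.
Tariq is living and takes 1/6.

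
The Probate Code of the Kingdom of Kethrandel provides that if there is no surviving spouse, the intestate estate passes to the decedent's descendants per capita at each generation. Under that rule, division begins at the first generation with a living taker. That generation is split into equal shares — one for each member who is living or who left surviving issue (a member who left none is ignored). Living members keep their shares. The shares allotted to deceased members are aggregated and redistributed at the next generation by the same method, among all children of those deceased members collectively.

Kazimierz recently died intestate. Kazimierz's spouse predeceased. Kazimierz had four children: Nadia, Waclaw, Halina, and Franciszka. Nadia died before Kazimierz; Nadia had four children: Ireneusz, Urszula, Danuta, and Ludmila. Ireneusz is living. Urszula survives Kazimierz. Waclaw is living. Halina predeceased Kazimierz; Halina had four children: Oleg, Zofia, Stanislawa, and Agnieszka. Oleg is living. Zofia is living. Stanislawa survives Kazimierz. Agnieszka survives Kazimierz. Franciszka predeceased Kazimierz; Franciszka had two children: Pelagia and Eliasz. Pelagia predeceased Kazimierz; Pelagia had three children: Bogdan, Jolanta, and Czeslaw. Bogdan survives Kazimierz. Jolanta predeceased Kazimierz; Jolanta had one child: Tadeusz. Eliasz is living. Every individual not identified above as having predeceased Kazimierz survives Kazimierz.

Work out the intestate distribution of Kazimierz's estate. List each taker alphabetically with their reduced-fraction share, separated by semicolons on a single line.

Agnieszka 3/40; Bogdan 1/40; Czeslaw 1/40; Danuta 3/40; Eliasz 3/40; Ireneusz 3/40; Ludmila 3/40; Oleg 3/40; Stanislawa 3/40; Tadeusz 1/40; Urszula 3/40; Waclaw 1/4; Zofia 3/40

There is no surviving spouse, so the entire estate passes to Kazimierz's descendants per capita at each generation.
At generation 1 (Nadia, Waclaw, Halina, Franciszka) there are 4 shares of (1)/4 = 1/4 each.
Living: Waclaw — each takes 1/4.
Deceased: Nadia, Halina, and Franciszka. Their combined 3/4 is pooled and carried to generation 2.
At generation 2 (Ireneusz, Urszula, Danuta, Ludmila, Oleg, Zofia, Stanislawa, Agnieszka, Pelagia, Eliasz) there are 10 shares of (3/4)/10 = 3/40 each.
Living: Ireneusz, Urszula, Danuta, Ludmila, Oleg, Zofia, Stanislawa, Agnieszka, and Eliasz — each takes 3/40.
Deceased: Pelagia. That 3/40 share is carried to generation 3.
At generation 3 (Bogdan, Jolanta, Czeslaw) there are 3 shares of (3/40)/3 = 1/40 each.
Living: Bogdan and Czeslaw — each takes 1/40.
Deceased: Jolanta. That 1/40 share is carried to generation 4.
At generation 4 (Tadeusz) there are 1 shares of (1/40)/1 = 1/40 each.
Living: Tadeusz — each takes 1/40.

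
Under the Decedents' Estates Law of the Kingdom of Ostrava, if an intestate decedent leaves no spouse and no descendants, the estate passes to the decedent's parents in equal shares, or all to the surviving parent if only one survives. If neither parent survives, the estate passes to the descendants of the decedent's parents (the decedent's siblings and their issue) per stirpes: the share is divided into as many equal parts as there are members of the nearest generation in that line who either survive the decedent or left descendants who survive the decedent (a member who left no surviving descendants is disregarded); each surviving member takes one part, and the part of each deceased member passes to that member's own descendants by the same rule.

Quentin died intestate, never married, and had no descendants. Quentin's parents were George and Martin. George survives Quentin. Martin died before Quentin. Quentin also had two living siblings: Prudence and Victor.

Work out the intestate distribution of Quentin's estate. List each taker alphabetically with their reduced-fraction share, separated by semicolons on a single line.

Only one parent, George, survives, so George takes the entire estate. The siblings take nothing because a surviving parent has priority.

George 1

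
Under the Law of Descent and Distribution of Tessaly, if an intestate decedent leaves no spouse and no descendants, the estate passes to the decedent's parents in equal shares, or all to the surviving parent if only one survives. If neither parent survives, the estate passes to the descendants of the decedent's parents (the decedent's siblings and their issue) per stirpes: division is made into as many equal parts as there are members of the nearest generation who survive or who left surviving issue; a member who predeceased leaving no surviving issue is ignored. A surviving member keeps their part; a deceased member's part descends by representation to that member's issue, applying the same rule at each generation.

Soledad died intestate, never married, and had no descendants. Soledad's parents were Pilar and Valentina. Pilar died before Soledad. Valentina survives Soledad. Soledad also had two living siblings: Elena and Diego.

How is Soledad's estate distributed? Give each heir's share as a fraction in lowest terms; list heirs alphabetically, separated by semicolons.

Only one parent, Valentina, survives, so Valentina takes the entire estate. The siblings take nothing because a surviving parent has priority.

Valentina 1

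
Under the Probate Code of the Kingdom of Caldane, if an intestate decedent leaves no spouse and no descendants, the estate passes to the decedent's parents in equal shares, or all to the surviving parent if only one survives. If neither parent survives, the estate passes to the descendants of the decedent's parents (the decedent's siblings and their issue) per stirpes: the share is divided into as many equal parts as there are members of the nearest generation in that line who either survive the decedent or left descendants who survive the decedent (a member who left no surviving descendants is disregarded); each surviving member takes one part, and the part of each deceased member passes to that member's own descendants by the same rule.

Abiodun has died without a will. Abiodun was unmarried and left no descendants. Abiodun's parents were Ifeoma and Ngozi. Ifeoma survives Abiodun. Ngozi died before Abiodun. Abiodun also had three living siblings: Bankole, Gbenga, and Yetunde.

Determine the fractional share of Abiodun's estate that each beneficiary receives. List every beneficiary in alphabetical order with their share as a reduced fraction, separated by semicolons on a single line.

Only one parent, Ifeoma, survives, so Ifeoma takes the entire estate. The siblings take nothing because a surviving parent has priority.

Ifeoma 1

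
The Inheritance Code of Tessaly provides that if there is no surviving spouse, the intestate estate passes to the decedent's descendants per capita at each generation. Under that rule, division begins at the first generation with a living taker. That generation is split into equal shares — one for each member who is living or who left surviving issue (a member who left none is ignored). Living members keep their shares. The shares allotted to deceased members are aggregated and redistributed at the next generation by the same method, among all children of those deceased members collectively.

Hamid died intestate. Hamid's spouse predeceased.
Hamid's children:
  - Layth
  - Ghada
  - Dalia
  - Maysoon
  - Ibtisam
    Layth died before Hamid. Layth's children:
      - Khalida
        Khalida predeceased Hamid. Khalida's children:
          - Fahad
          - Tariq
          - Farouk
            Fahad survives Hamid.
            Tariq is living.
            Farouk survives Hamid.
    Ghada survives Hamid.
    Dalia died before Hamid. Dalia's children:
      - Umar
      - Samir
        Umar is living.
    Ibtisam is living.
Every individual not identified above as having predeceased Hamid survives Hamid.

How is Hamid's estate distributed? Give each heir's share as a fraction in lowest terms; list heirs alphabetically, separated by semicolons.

There is no surviving spouse, so the entire estate passes to Hamid's descendants per capita at each generation.
At generation 1 (Layth, Ghada, Dalia, Maysoon, Ibtisam) there are 5 shares of (1)/5 = 1/5 each.
Living: Ghada, Maysoon, and Ibtisam — each takes 1/5.
Deceased: Layth and Dalia. Their combined 2/5 is pooled and carried to generation 2.
At generation 2 (Khalida, Umar, Samir) there are 3 shares of (2/5)/3 = 2/15 each.
Living: Umar and Samir — each takes 2/15.
Deceased: Khalida. That 2/15 share is carried to generation 3.
At generation 3 (Fahad, Tariq, Farouk) there are 3 shares of (2/15)/3 = 2/45 each.
Living: Fahad, Tariq, and Farouk — each takes 2/45.

Fahad 2/45; Farouk 2/45; Ghada 1/5; Ibtisam 1/5; Maysoon 1/5; Samir 2/15; Tariq 2/45; Umar 2/15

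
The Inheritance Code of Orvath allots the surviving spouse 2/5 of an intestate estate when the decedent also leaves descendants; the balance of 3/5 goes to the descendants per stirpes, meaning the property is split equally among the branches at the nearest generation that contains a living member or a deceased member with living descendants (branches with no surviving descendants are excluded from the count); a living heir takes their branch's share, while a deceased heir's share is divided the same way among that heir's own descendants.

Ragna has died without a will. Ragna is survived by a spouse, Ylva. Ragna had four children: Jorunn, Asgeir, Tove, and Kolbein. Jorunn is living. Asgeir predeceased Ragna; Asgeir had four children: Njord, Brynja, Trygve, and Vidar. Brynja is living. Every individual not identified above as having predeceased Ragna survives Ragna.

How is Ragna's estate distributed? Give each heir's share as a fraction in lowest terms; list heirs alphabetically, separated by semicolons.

Ylva, as surviving spouse, takes 2/5.
The remaining 3/5 passes to Ragna's descendants per stirpes.
The 3/5 is divided into 4 equal shares of 3/20 among Jorunn, Asgeir, Tove, Kolbein.
Jorunn is living and takes 3/20.
Asgeir predeceased; the 3/20 allotted to Asgeir's branch passes to Asgeir's issue by representation.
The 3/20 is divided into 4 equal shares of 3/80 among Njord, Brynja, Trygve, Vidar.
Njord is living and takes 3/80.
Brynja is living and takes 3/80.
Trygve is living and takes 3/80.
Vidar is living and takes 3/80.
Tove is living and takes 3/20.
Kolbein is living and takes 3/20.

Brynja 3/80; Jorunn 3/20; Kolbein 3/20; Njord 3/80; Tove 3/20; Trygve 3/80; Vidar 3/80; Ylva 2/5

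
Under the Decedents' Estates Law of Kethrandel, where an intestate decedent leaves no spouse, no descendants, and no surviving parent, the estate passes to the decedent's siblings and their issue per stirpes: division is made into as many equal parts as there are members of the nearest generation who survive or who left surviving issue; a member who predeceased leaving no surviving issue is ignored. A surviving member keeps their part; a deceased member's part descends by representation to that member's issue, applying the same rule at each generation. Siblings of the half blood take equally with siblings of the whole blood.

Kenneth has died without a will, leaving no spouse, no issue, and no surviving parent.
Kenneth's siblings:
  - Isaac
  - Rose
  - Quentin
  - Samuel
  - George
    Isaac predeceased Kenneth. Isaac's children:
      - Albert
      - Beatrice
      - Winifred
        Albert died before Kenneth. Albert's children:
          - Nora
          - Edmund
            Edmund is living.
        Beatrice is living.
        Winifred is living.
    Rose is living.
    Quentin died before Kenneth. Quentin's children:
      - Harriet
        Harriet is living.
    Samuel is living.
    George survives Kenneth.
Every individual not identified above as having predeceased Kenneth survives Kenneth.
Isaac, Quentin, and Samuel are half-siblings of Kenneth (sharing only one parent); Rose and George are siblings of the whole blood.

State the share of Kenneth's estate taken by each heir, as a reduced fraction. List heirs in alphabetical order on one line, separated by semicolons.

No spouse, descendants, or parent survives, so the estate passes to Kenneth's siblings per stirpes.
Half-blood and whole-blood siblings take equally under the stated rule.
The estate is divided into 5 equal shares of 1/5 among Isaac, Rose, Quentin, Samuel, George.
Isaac predeceased; the 1/5 allotted to Isaac's branch passes to Isaac's issue by representation.
The 1/5 is divided into 3 equal shares of 1/15 among Albert, Beatrice, Winifred.
Albert predeceased; the 1/15 allotted to Albert's branch passes to Albert's issue by representation.
The 1/15 is divided into 2 equal shares of 1/30 among Nora, Edmund.
Nora is living and takes 1/30.
Edmund is living and takes 1/30.
Beatrice is living and takes 1/15.
Winifred is living and takes 1/15.
Rose is living and takes 1/5.
Quentin predeceased; the 1/5 allotted to Quentin's branch passes to Quentin's issue by representation.
Harriet is the sole taker at this level and receives the full 1/5.
Samuel is living and takes 1/5.
George is living and takes 1/5.

Beatrice 1/15; Edmund 1/30; George 1/5; Harriet 1/5; Nora 1/30; Rose 1/5; Samuel 1/5; Winifred 1/15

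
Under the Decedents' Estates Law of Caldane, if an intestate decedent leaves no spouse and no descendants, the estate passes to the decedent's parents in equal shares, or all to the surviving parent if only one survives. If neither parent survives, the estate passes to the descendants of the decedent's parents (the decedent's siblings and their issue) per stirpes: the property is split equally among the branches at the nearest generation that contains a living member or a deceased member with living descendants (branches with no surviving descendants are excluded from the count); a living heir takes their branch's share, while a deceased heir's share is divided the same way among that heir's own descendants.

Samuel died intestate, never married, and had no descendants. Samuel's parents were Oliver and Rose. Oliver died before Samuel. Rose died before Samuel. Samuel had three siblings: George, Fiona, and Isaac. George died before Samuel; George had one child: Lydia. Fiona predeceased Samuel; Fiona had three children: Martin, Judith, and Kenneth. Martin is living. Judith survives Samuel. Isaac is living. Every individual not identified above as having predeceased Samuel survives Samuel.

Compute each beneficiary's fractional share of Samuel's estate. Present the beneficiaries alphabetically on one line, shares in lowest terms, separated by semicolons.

Isaac 1/3; Judith 1/9; Kenneth 1/9; Lydia 1/3; Martin 1/9

Neither parent survives and there are no descendants, so the estate passes to Samuel's siblings and their issue per stirpes.
The estate is divided into 3 equal shares of 1/3 among George, Fiona, Isaac.
George predeceased; the 1/3 allotted to George's branch passes to George's issue by representation.
Lydia is the sole taker at this level and receives the full 1/3.
Fiona predeceased; the 1/3 allotted to Fiona's branch passes to Fiona's issue by representation.
The 1/3 is divided into 3 equal shares of 1/9 among Martin, Judith, Kenneth.
Martin is living and takes 1/9.
Judith is living and takes 1/9.
Kenneth is living and takes 1/9.
Isaac is living and takes 1/3.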